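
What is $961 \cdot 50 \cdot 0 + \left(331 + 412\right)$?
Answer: $743$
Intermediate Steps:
$961 \cdot 50 \cdot 0 + \left(331 + 412\right) = 961 \cdot 0 + 743 = 0 + 743 = 743$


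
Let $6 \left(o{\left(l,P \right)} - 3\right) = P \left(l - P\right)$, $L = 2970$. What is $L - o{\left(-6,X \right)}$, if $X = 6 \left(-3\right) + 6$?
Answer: $2979$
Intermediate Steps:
$X = -12$ ($X = -18 + 6 = -12$)
$o{\left(l,P \right)} = 3 + \frac{P \left(l - P\right)}{6}$
$L - o{\left(-6,X \right)} = 2970 - \left(3 - \frac{\left(-12\right)^{2}}{6} + \frac{1}{6} \left(-12\right) \left(-6\right)\right) = 2970 - \left(3 - 24 + 12\right) = 2970 - -9 = 2970 + 9 = 2979$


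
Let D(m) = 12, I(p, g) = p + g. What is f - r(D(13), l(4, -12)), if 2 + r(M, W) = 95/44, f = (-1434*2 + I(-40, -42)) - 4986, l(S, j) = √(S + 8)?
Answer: -349191/44 ≈ -7936.2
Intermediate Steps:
I(p, g) = g + p
l(S, j) = √(8 + S)
f = -7936 (f = (-1434*2 + (-42 - 40)) - 4986 = (-2868 - 82) - 4986 = -2950 - 4986 = -7936)
r(M, W) = 7/44 (r(M, W) = -2 + 95/44 = 7/44)
f - r(D(13), l(4, -12)) = -7936 - 1*7/44 = -7936 - 7/44 = -349191/44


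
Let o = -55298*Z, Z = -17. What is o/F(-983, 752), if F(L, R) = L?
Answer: -940066/983 ≈ -956.32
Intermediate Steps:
o = 940066 (o = -55298*(-17) = 940066)
o/F(-983, 752) = 940066/(-983) = 940066*(-1/983) = -940066/983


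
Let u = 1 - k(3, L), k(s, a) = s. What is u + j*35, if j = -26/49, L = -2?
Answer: -144/7 ≈ -20.571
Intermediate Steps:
j = -26/49 (j = -26*1/49 = -26/49 ≈ -0.53061)
u = -2 (u = 1 - 1*3 = 1 - 3 = -2)
u + j*35 = -2 - 26/49*35 = -2 - 130/7 = -144/7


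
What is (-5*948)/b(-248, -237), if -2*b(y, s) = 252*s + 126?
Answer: -1580/9933 ≈ -0.15907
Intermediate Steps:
b(y, s) = -63 - 126*s (b(y, s) = -(252*s + 126)/2 = -(126 + 252*s)/2 = -63 - 126*s)
(-5*948)/b(-248, -237) = (-5*948)/(-63 - 126*(-237)) = -4740/(-63 + 29862) = -4740/29799 = -4740*1/29799 = -1580/9933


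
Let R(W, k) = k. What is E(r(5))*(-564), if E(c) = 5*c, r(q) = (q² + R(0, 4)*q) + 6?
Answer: -143820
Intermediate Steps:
r(q) = 6 + q² + 4*q (r(q) = (q² + 4*q) + 6 = 6 + q² + 4*q)
E(r(5))*(-564) = (5*(6 + 5² + 4*5))*(-564) = (5*(6 + 25 + 20))*(-564) = (5*51)*(-564) = 255*(-564) = -143820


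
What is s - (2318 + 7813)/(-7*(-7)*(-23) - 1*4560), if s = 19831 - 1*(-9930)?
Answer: 15387358/517 ≈ 29763.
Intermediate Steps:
s = 29761 (s = 19831 + 9930 = 29761)
s - (2318 + 7813)/(-7*(-7)*(-23) - 1*4560) = 29761 - (2318 + 7813)/(-7*(-7)*(-23) - 1*4560) = 29761 - 10131/(49*(-23) - 4560) = 29761 - 10131/(-1127 - 4560) = 29761 - 10131/(-5687) = 29761 - 10131*(-1)/5687 = 29761 - 1*(-921/517) = 29761 + 921/517 = 15387358/517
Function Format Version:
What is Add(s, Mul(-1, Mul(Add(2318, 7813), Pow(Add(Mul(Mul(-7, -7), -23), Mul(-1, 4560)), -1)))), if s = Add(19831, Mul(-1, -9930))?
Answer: Rational(15387358, 517) ≈ 29763.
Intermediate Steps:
s = 29761 (s = Add(19831, 9930) = 29761)
Add(s, Mul(-1, Mul(Add(2318, 7813), Pow(Add(Mul(Mul(-7, -7), -23), Mul(-1, 4560)), -1)))) = Add(29761, Mul(-1, Mul(Add(2318, 7813), Pow(Add(Mul(Mul(-7, -7), -23), Mul(-1, 4560)), -1)))) = Add(29761, Mul(-1, Mul(10131, Pow(Add(Mul(49, -23), -4560), -1)))) = Add(29761, Mul(-1, Mul(10131, Pow(Add(-1127, -4560), -1)))) = Add(29761, Mul(-1, Mul(10131, Pow(-5687, -1)))) = Add(29761, Mul(-1, Mul(10131, Rational(-1, 5687)))) = Add(29761, Mul(-1, Rational(-921, 517))) = Add(29761, Rational(921, 517)) = Rational(15387358, 517)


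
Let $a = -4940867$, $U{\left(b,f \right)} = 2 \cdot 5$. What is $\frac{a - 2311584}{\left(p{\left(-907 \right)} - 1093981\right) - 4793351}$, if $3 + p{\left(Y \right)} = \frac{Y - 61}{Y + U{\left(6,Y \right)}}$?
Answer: $\frac{6505448547}{5280938527} \approx 1.2319$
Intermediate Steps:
$U{\left(b,f \right)} = 10$
$p{\left(Y \right)} = -3 + \frac{-61 + Y}{10 + Y}$ ($p{\left(Y \right)} = -3 + \frac{Y - 61}{Y + 10} = -3 + \frac{-61 + Y}{10 + Y}$)
$\frac{a - 2311584}{\left(p{\left(-907 \right)} - 1093981\right) - 4793351} = \frac{-4940867 - 2311584}{\left(\frac{-91 - -1814}{10 - 907} - 1093981\right) - 4793351} = - \frac{7252451}{\left(\frac{-91 + 1814}{-897} - 1093981\right) - 4793351} = - \frac{7252451}{\left(\left(- \frac{1}{897}\right) 1723 - 1093981\right) - 4793351} = - \frac{7252451}{\left(- \frac{1723}{897} - 1093981\right) - 4793351} = - \frac{7252451}{- \frac{981302680}{897} - 4793351} = - \frac{7252451}{- \frac{5280938527}{897}} = \left(-7252451\right) \left(- \frac{897}{5280938527}\right) = \frac{6505448547}{5280938527}$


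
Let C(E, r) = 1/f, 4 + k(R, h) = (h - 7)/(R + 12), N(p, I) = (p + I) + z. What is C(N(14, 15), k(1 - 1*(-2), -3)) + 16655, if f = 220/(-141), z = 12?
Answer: 3663959/220 ≈ 16654.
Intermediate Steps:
f = -220/141 (f = 220*(-1/141) = -220/141 ≈ -1.5603)
N(p, I) = 12 + I + p (N(p, I) = (p + I) + 12 = (I + p) + 12 = 12 + I + p)
k(R, h) = -4 + (-7 + h)/(12 + R) (k(R, h) = -4 + (h - 7)/(R + 12) = -4 + (-7 + h)/(12 + R))
C(E, r) = -141/220 (C(E, r) = 1/(-220/141) = -141/220)
C(N(14, 15), k(1 - 1*(-2), -3)) + 16655 = -141/220 + 16655 = 3663959/220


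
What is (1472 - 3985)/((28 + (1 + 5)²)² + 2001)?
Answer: -359/871 ≈ -0.41217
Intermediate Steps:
(1472 - 3985)/((28 + (1 + 5)²)² + 2001) = -2513/((28 + 6²)² + 2001) = -2513/((28 + 36)² + 2001) = -2513/(64² + 2001) = -2513/(4096 + 2001) = -2513/6097 = -2513*1/6097 = -359/871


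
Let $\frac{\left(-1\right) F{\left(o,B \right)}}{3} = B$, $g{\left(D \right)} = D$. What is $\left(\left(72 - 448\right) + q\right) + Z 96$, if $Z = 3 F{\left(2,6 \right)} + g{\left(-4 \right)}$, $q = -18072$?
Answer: $-24016$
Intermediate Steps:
$F{\left(o,B \right)} = - 3 B$
$Z = -58$ ($Z = 3 \left(\left(-3\right) 6\right) - 4 = 3 \left(-18\right) - 4 = -54 - 4 = -58$)
$\left(\left(72 - 448\right) + q\right) + Z 96 = \left(\left(72 - 448\right) - 18072\right) - 5568 = \left(-376 - 18072\right) - 5568 = -18448 - 5568 = -24016$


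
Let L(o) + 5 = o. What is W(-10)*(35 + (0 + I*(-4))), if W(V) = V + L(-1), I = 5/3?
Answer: -1360/3 ≈ -453.33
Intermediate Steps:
I = 5/3 (I = 5*(⅓) = 5/3 ≈ 1.6667)
L(o) = -5 + o
W(V) = -6 + V (W(V) = V + (-5 - 1) = V - 6 = -6 + V)
W(-10)*(35 + (0 + I*(-4))) = (-6 - 10)*(35 + (0 + (5/3)*(-4))) = -16*(35 + (0 - 20/3)) = -16*(35 - 20/3) = -16*85/3 = -1360/3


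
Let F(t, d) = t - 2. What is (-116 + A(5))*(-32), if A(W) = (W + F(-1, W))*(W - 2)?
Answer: 3520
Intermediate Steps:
F(t, d) = -2 + t
A(W) = (-3 + W)*(-2 + W) (A(W) = (W + (-2 - 1))*(W - 2) = (W - 3)*(-2 + W) = (-3 + W)*(-2 + W))
(-116 + A(5))*(-32) = (-116 + (6 + 5² - 5*5))*(-32) = (-116 + (6 + 25 - 25))*(-32) = (-116 + 6)*(-32) = -110*(-32) = 3520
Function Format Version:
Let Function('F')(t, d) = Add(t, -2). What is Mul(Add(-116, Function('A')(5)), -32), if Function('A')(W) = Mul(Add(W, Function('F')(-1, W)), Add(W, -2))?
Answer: 3520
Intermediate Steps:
Function('F')(t, d) = Add(-2, t)
Function('A')(W) = Mul(Add(-3, W), Add(-2, W)) (Function('A')(W) = Mul(Add(W, Add(-2, -1)), Add(W, -2)) = Mul(Add(W, -3), Add(-2, W)) = Mul(Add(-3, W), Add(-2, W)))
Mul(Add(-116, Function('A')(5)), -32) = Mul(Add(-116, Add(6, Pow(5, 2), Mul(-5, 5))), -32) = Mul(Add(-116, Add(6, 25, -25)), -32) = Mul(Add(-116, 6), -32) = Mul(-110, -32) = 3520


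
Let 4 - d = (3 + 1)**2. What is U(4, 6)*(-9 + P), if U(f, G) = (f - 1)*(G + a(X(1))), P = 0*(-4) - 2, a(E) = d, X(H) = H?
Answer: 198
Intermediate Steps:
d = -12 (d = 4 - (3 + 1)**2 = 4 - 1*4**2 = 4 - 1*16 = 4 - 16 = -12)
a(E) = -12
P = -2 (P = 0 - 2 = -2)
U(f, G) = (-1 + f)*(-12 + G) (U(f, G) = (f - 1)*(G - 12) = (-1 + f)*(-12 + G))
U(4, 6)*(-9 + P) = (12 - 1*6 - 12*4 + 6*4)*(-9 - 2) = (12 - 6 - 48 + 24)*(-11) = -18*(-11) = 198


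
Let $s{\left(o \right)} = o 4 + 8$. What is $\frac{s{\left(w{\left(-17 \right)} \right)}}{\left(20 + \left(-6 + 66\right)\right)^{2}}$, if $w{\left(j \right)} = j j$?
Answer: $\frac{291}{1600} \approx 0.18187$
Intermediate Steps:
$w{\left(j \right)} = j^{2}$
$s{\left(o \right)} = 8 + 4 o$ ($s{\left(o \right)} = 4 o + 8 = 8 + 4 o$)
$\frac{s{\left(w{\left(-17 \right)} \right)}}{\left(20 + \left(-6 + 66\right)\right)^{2}} = \frac{8 + 4 \left(-17\right)^{2}}{\left(20 + \left(-6 + 66\right)\right)^{2}} = \frac{8 + 4 \cdot 289}{\left(20 + 60\right)^{2}} = \frac{8 + 1156}{80^{2}} = \frac{1164}{6400} = 1164 \cdot \frac{1}{6400} = \frac{291}{1600}$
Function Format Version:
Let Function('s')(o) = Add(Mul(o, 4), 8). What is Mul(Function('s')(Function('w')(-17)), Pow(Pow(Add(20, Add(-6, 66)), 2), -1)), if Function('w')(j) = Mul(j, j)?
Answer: Rational(291, 1600) ≈ 0.18187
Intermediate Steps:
Function('w')(j) = Pow(j, 2)
Function('s')(o) = Add(8, Mul(4, o)) (Function('s')(o) = Add(Mul(4, o), 8) = Add(8, Mul(4, o)))
Mul(Function('s')(Function('w')(-17)), Pow(Pow(Add(20, Add(-6, 66)), 2), -1)) = Mul(Add(8, Mul(4, Pow(-17, 2))), Pow(Pow(Add(20, Add(-6, 66)), 2), -1)) = Mul(Add(8, Mul(4, 289)), Pow(Pow(Add(20, 60), 2), -1)) = Mul(Add(8, 1156), Pow(Pow(80, 2), -1)) = Mul(1164, Pow(6400, -1)) = Mul(1164, Rational(1, 6400)) = Rational(291, 1600)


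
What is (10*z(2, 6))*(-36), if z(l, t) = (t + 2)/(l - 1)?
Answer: -2880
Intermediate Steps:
z(l, t) = (2 + t)/(-1 + l)
(10*z(2, 6))*(-36) = (10*((2 + 6)/(-1 + 2)))*(-36) = (10*(8/1))*(-36) = (10*(1*8))*(-36) = (10*8)*(-36) = 80*(-36) = -2880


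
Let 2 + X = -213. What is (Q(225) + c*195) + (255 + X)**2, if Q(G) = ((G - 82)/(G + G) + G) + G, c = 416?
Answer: 37426643/450 ≈ 83170.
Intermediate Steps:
X = -215 (X = -2 - 213 = -215)
Q(G) = 2*G + (-82 + G)/(2*G) (Q(G) = ((-82 + G)/((2*G)) + G) + G = ((-82 + G)*(1/(2*G)) + G) + G = ((-82 + G)/(2*G) + G) + G = (G + (-82 + G)/(2*G)) + G = 2*G + (-82 + G)/(2*G))
(Q(225) + c*195) + (255 + X)**2 = ((1/2 - 41/225 + 2*225) + 416*195) + (255 - 215)**2 = ((1/2 - 41*1/225 + 450) + 81120) + 40**2 = ((1/2 - 41/225 + 450) + 81120) + 1600 = (202643/450 + 81120) + 1600 = 36706643/450 + 1600 = 37426643/450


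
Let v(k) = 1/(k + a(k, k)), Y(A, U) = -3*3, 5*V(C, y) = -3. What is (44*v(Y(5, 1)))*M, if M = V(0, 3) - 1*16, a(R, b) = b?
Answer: 1826/45 ≈ 40.578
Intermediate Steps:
V(C, y) = -⅗ (V(C, y) = (⅕)*(-3) = -⅗)
Y(A, U) = -9
v(k) = 1/(2*k) (v(k) = 1/(k + k) = 1/(2*k))
M = -83/5 (M = -⅗ - 1*16 = -⅗ - 16 = -83/5 ≈ -16.600)
(44*v(Y(5, 1)))*M = (44*((½)/(-9)))*(-83/5) = (44*((½)*(-⅑)))*(-83/5) = (44*(-1/18))*(-83/5) = -22/9*(-83/5) = 1826/45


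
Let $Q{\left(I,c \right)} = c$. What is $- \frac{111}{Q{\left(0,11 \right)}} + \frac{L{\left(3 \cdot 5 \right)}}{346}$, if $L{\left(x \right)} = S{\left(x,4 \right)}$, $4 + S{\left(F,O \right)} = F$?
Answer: $- \frac{38285}{3806} \approx -10.059$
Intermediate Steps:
$S{\left(F,O \right)} = -4 + F$
$L{\left(x \right)} = -4 + x$
$- \frac{111}{Q{\left(0,11 \right)}} + \frac{L{\left(3 \cdot 5 \right)}}{346} = - \frac{111}{11} + \frac{-4 + 3 \cdot 5}{346} = \left(-111\right) \frac{1}{11} + \left(-4 + 15\right) \frac{1}{346} = - \frac{111}{11} + 11 \cdot \frac{1}{346} = - \frac{111}{11} + \frac{11}{346} = - \frac{38285}{3806}$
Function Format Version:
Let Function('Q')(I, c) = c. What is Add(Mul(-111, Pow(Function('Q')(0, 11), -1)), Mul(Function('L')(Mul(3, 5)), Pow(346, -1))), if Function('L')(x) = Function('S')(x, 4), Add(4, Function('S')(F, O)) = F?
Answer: Rational(-38285, 3806) ≈ -10.059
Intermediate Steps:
Function('S')(F, O) = Add(-4, F)
Function('L')(x) = Add(-4, x)
Add(Mul(-111, Pow(Function('Q')(0, 11), -1)), Mul(Function('L')(Mul(3, 5)), Pow(346, -1))) = Add(Mul(-111, Pow(11, -1)), Mul(Add(-4, Mul(3, 5)), Pow(346, -1))) = Add(Mul(-111, Rational(1, 11)), Mul(Add(-4, 15), Rational(1, 346))) = Add(Rational(-111, 11), Mul(11, Rational(1, 346))) = Add(Rational(-111, 11), Rational(11, 346)) = Rational(-38285, 3806)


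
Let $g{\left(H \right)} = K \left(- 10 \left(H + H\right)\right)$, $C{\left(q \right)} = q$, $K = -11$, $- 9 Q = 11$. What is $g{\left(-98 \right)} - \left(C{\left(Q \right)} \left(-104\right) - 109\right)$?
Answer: $- \frac{194203}{9} \approx -21578.0$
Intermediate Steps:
$Q = - \frac{11}{9}$ ($Q = \left(- \frac{1}{9}\right) 11 = - \frac{11}{9} \approx -1.2222$)
$g{\left(H \right)} = 220 H$ ($g{\left(H \right)} = - 11 \left(- 10 \left(H + H\right)\right) = - 11 \left(- 10 \cdot 2 H\right) = - 11 \left(- 20 H\right) = 220 H$)
$g{\left(-98 \right)} - \left(C{\left(Q \right)} \left(-104\right) - 109\right) = 220 \left(-98\right) - \left(\left(- \frac{11}{9}\right) \left(-104\right) - 109\right) = -21560 - \left(\frac{1144}{9} - 109\right) = -21560 - \frac{163}{9} = - \frac{194203}{9}$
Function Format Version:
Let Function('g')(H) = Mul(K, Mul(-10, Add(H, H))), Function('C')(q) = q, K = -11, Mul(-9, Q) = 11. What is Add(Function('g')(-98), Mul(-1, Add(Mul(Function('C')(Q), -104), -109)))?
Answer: Rational(-194203, 9) ≈ -21578.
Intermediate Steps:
Q = Rational(-11, 9) (Q = Mul(Rational(-1, 9), 11) = Rational(-11, 9) ≈ -1.2222)
Function('g')(H) = Mul(220, H) (Function('g')(H) = Mul(-11, Mul(-10, Add(H, H))) = Mul(-11, Mul(-10, Mul(2, H))) = Mul(-11, Mul(-20, H)) = Mul(220, H))
Add(Function('g')(-98), Mul(-1, Add(Mul(Function('C')(Q), -104), -109))) = Add(Mul(220, -98), Mul(-1, Add(Mul(Rational(-11, 9), -104), -109))) = Add(-21560, Mul(-1, Add(Rational(1144, 9), -109))) = Add(-21560, Mul(-1, Rational(163, 9))) = Add(-21560, Rational(-163, 9)) = Rational(-194203, 9)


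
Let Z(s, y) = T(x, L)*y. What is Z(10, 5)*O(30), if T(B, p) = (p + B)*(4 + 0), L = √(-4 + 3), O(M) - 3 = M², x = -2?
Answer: -36120 + 18060*I ≈ -36120.0 + 18060.0*I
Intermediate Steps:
O(M) = 3 + M²
L = I (L = √(-1) = I ≈ 1.0*I)
T(B, p) = 4*B + 4*p (T(B, p) = (B + p)*4 = 4*B + 4*p)
Z(s, y) = y*(-8 + 4*I) (Z(s, y) = (4*(-2) + 4*I)*y = (-8 + 4*I)*y = y*(-8 + 4*I))
Z(10, 5)*O(30) = (4*5*(-2 + I))*(3 + 30²) = (-40 + 20*I)*(3 + 900) = (-40 + 20*I)*903 = -36120 + 18060*I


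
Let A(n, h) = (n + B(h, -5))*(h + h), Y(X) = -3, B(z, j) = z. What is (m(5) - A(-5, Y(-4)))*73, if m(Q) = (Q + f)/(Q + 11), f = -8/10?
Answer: -278787/80 ≈ -3484.8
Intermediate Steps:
f = -⅘ (f = -8*⅒ = -⅘ ≈ -0.80000)
m(Q) = (-⅘ + Q)/(11 + Q) (m(Q) = (Q - ⅘)/(Q + 11) = (-⅘ + Q)/(11 + Q))
A(n, h) = 2*h*(h + n) (A(n, h) = (n + h)*(h + h) = (h + n)*(2*h) = 2*h*(h + n))
(m(5) - A(-5, Y(-4)))*73 = ((-⅘ + 5)/(11 + 5) - 2*(-3)*(-3 - 5))*73 = ((21/5)/16 - 2*(-3)*(-8))*73 = ((1/16)*(21/5) - 1*48)*73 = (21/80 - 48)*73 = -3819/80*73 = -278787/80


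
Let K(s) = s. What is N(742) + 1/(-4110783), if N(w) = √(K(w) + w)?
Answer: -1/4110783 + 2*√371 ≈ 38.523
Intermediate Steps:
N(w) = √2*√w (N(w) = √(w + w) = √(2*w) = √2*√w)
N(742) + 1/(-4110783) = √2*√742 + 1/(-4110783) = 2*√371 - 1/4110783 = -1/4110783 + 2*√371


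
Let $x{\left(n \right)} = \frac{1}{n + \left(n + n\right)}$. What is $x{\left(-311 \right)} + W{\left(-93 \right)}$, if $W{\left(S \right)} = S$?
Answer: $- \frac{86770}{933} \approx -93.001$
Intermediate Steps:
$x{\left(n \right)} = \frac{1}{3 n}$ ($x{\left(n \right)} = \frac{1}{n + 2 n} = \frac{1}{3 n}$)
$x{\left(-311 \right)} + W{\left(-93 \right)} = \frac{1}{3 \left(-311\right)} - 93 = \frac{1}{3} \left(- \frac{1}{311}\right) - 93 = - \frac{1}{933} - 93 = - \frac{86770}{933}$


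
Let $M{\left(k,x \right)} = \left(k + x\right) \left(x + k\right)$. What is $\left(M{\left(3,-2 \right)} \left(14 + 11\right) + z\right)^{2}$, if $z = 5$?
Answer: $900$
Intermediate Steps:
$M{\left(k,x \right)} = \left(k + x\right)^{2}$ ($M{\left(k,x \right)} = \left(k + x\right) \left(k + x\right) = \left(k + x\right)^{2}$)
$\left(M{\left(3,-2 \right)} \left(14 + 11\right) + z\right)^{2} = \left(\left(3 - 2\right)^{2} \left(14 + 11\right) + 5\right)^{2} = \left(1^{2} \cdot 25 + 5\right)^{2} = \left(1 \cdot 25 + 5\right)^{2} = \left(25 + 5\right)^{2} = 30^{2} = 900$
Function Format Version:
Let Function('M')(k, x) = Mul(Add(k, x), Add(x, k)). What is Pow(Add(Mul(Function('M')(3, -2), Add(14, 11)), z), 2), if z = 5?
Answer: 900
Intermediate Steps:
Function('M')(k, x) = Pow(Add(k, x), 2) (Function('M')(k, x) = Mul(Add(k, x), Add(k, x)) = Pow(Add(k, x), 2))
Pow(Add(Mul(Function('M')(3, -2), Add(14, 11)), z), 2) = Pow(Add(Mul(Pow(Add(3, -2), 2), Add(14, 11)), 5), 2) = Pow(Add(Mul(Pow(1, 2), 25), 5), 2) = Pow(Add(Mul(1, 25), 5), 2) = Pow(Add(25, 5), 2) = Pow(30, 2) = 900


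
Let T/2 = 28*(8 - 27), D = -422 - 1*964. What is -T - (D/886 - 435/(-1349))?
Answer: 636596000/597607 ≈ 1065.2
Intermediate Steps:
D = -1386 (D = -422 - 964 = -1386)
T = -1064 (T = 2*(28*(8 - 27)) = 2*(28*(-19)) = 2*(-532) = -1064)
-T - (D/886 - 435/(-1349)) = -1*(-1064) - (-1386/886 - 435/(-1349)) = 1064 - (-1386*1/886 - 435*(-1/1349)) = 1064 - (-693/443 + 435/1349) = 1064 - 1*(-742152/597607) = 1064 + 742152/597607 = 636596000/597607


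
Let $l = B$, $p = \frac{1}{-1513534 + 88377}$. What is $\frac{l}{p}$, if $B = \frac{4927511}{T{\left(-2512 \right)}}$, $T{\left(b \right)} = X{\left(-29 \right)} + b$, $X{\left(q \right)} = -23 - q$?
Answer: $\frac{7022476794227}{2506} \approx 2.8023 \cdot 10^{9}$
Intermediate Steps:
$p = - \frac{1}{1425157}$ ($p = \frac{1}{-1425157} = - \frac{1}{1425157} \approx -7.0168 \cdot 10^{-7}$)
$T{\left(b \right)} = 6 + b$ ($T{\left(b \right)} = \left(-23 - -29\right) + b = \left(-23 + 29\right) + b = 6 + b$)
$B = - \frac{4927511}{2506}$ ($B = \frac{4927511}{6 - 2512} = \frac{4927511}{-2506} = 4927511 \left(- \frac{1}{2506}\right) = - \frac{4927511}{2506} \approx -1966.3$)
$l = - \frac{4927511}{2506} \approx -1966.3$
$\frac{l}{p} = - \frac{4927511}{2506 \left(- \frac{1}{1425157}\right)} = \left(- \frac{4927511}{2506}\right) \left(-1425157\right) = \frac{7022476794227}{2506}$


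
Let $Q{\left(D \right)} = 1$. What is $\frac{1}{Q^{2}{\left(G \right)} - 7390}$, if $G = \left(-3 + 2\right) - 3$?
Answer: $- \frac{1}{7389} \approx -0.00013534$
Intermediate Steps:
$G = -4$ ($G = -1 - 3 = -4$)
$\frac{1}{Q^{2}{\left(G \right)} - 7390} = \frac{1}{1^{2} - 7390} = \frac{1}{1 - 7390} = \frac{1}{-7389} = - \frac{1}{7389}$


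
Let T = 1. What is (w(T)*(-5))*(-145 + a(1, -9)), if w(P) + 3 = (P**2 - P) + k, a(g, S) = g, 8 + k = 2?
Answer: -6480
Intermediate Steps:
k = -6 (k = -8 + 2 = -6)
w(P) = -9 + P**2 - P (w(P) = -3 + ((P**2 - P) - 6) = -3 + (-6 + P**2 - P) = -9 + P**2 - P)
(w(T)*(-5))*(-145 + a(1, -9)) = ((-9 + 1**2 - 1*1)*(-5))*(-145 + 1) = ((-9 + 1 - 1)*(-5))*(-144) = -9*(-5)*(-144) = 45*(-144) = -6480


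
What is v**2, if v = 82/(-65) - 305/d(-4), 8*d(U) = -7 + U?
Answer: 24868659204/511225 ≈ 48645.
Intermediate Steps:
d(U) = -7/8 + U/8 (d(U) = (-7 + U)/8 = -7/8 + U/8)
v = 157698/715 (v = 82/(-65) - 305/(-7/8 + (1/8)*(-4)) = 82*(-1/65) - 305/(-7/8 - 1/2) = -82/65 - 305/(-11/8) = -82/65 - 305*(-8/11) = -82/65 + 2440/11 = 157698/715 ≈ 220.56)
v**2 = (157698/715)**2 = 24868659204/511225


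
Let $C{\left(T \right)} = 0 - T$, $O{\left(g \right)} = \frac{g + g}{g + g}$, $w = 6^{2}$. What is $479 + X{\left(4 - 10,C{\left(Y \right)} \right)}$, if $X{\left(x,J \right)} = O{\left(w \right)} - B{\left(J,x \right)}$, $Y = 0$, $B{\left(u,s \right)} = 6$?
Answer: $474$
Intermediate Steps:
$w = 36$
$O{\left(g \right)} = 1$ ($O{\left(g \right)} = \frac{2 g}{2 g} = 2 g \frac{1}{2 g} = 1$)
$C{\left(T \right)} = - T$
$X{\left(x,J \right)} = -5$ ($X{\left(x,J \right)} = 1 - 6 = -5$)
$479 + X{\left(4 - 10,C{\left(Y \right)} \right)} = 479 - 5 = 474$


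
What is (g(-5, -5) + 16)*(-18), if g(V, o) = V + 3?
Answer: -252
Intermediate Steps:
g(V, o) = 3 + V
(g(-5, -5) + 16)*(-18) = ((3 - 5) + 16)*(-18) = (-2 + 16)*(-18) = 14*(-18) = -252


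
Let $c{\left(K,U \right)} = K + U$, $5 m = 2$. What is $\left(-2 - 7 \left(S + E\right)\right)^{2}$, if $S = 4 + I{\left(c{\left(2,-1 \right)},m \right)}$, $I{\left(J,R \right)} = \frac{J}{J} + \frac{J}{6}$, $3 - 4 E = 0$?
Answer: $\frac{271441}{144} \approx 1885.0$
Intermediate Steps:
$E = \frac{3}{4}$ ($E = \frac{3}{4} - 0 = \frac{3}{4} + 0 = \frac{3}{4} \approx 0.75$)
$m = \frac{2}{5}$ ($m = \frac{1}{5} \cdot 2 = \frac{2}{5} \approx 0.4$)
$I{\left(J,R \right)} = 1 + \frac{J}{6}$ ($I{\left(J,R \right)} = 1 + J \frac{1}{6} = 1 + \frac{J}{6}$)
$S = \frac{31}{6}$ ($S = 4 + \left(1 + \frac{2 - 1}{6}\right) = 4 + \left(1 + \frac{1}{6} \cdot 1\right) = 4 + \left(1 + \frac{1}{6}\right) = 4 + \frac{7}{6} = \frac{31}{6} \approx 5.1667$)
$\left(-2 - 7 \left(S + E\right)\right)^{2} = \left(-2 - 7 \left(\frac{31}{6} + \frac{3}{4}\right)\right)^{2} = \left(-2 - \frac{497}{12}\right)^{2} = \left(- \frac{521}{12}\right)^{2} = \frac{271441}{144}$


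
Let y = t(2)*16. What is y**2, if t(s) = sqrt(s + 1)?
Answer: 768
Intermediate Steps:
t(s) = sqrt(1 + s)
y = 16*sqrt(3) (y = sqrt(1 + 2)*16 = sqrt(3)*16 = 16*sqrt(3) ≈ 27.713)
y**2 = (16*sqrt(3))**2 = 768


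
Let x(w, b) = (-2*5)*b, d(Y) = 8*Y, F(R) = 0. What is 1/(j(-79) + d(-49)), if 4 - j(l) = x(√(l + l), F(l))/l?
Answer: -1/388 ≈ -0.0025773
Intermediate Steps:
x(w, b) = -10*b
j(l) = 4 (j(l) = 4 - (-10*0)/l = 4 - 0/l = 4 - 1*0 = 4 + 0 = 4)
1/(j(-79) + d(-49)) = 1/(4 + 8*(-49)) = 1/(4 - 392) = 1/(-388) = -1/388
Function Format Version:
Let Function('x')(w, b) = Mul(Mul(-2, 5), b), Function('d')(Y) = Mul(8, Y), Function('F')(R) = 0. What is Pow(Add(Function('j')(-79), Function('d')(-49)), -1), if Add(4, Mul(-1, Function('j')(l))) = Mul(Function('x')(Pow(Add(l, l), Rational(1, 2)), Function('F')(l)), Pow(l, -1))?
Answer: Rational(-1, 388) ≈ -0.0025773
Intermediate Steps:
Function('x')(w, b) = Mul(-10, b)
Function('j')(l) = 4 (Function('j')(l) = Add(4, Mul(-1, Mul(Mul(-10, 0), Pow(l, -1)))) = Add(4, Mul(-1, Mul(0, Pow(l, -1)))) = Add(4, Mul(-1, 0)) = Add(4, 0) = 4)
Pow(Add(Function('j')(-79), Function('d')(-49)), -1) = Pow(Add(4, Mul(8, -49)), -1) = Pow(Add(4, -392), -1) = Pow(-388, -1) = Rational(-1, 388)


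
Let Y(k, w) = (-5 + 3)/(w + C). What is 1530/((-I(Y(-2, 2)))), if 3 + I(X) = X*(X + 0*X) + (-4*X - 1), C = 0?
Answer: -1530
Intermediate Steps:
Y(k, w) = -2/w (Y(k, w) = (-5 + 3)/(w + 0) = -2/w)
I(X) = -4 + X² - 4*X (I(X) = -3 + (X*(X + 0*X) + (-4*X - 1)) = -3 + (X*(X + 0) + (-1 - 4*X)) = -3 + (X*X + (-1 - 4*X)) = -3 + (X² + (-1 - 4*X)) = -3 + (-1 + X² - 4*X) = -4 + X² - 4*X)
1530/((-I(Y(-2, 2)))) = 1530/((-(-4 + (-2/2)² - (-8)/2))) = 1530/((-(-4 + (-2*½)² - (-8)/2))) = 1530/((-(-4 + (-1)² - 4*(-1)))) = 1530/((-(-4 + 1 + 4))) = 1530/((-1*1)) = 1530/(-1) = 1530*(-1) = -1530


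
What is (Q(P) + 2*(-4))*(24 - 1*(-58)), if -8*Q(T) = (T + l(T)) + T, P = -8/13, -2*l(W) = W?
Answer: -8405/13 ≈ -646.54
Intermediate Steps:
l(W) = -W/2
P = -8/13 (P = -8*1/13 = -8/13 ≈ -0.61539)
Q(T) = -3*T/16 (Q(T) = -((T - T/2) + T)/8 = -(T/2 + T)/8 = -3*T/16)
(Q(P) + 2*(-4))*(24 - 1*(-58)) = (-3/16*(-8/13) + 2*(-4))*(24 - 1*(-58)) = (3/26 - 8)*(24 + 58) = -205/26*82 = -8405/13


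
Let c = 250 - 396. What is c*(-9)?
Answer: 1314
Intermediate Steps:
c = -146
c*(-9) = -146*(-9) = 1314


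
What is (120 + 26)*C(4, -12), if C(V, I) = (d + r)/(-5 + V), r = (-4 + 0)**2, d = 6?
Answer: -3212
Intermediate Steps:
r = 16 (r = (-4)**2 = 16)
C(V, I) = 22/(-5 + V) (C(V, I) = (6 + 16)/(-5 + V) = 22/(-5 + V))
(120 + 26)*C(4, -12) = (120 + 26)*(22/(-5 + 4)) = 146*(22/(-1)) = 146*(22*(-1)) = 146*(-22) = -3212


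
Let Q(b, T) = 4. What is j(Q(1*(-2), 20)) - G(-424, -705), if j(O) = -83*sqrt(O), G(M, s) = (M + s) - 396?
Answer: 1359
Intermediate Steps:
G(M, s) = -396 + M + s
j(Q(1*(-2), 20)) - G(-424, -705) = -83*sqrt(4) - (-396 - 424 - 705) = -83*2 - 1*(-1525) = -166 + 1525 = 1359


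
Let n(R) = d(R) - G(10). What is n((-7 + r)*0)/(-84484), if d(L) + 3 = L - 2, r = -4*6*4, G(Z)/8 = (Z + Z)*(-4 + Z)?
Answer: 965/84484 ≈ 0.011422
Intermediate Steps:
G(Z) = 16*Z*(-4 + Z) (G(Z) = 8*((Z + Z)*(-4 + Z)) = 8*((2*Z)*(-4 + Z)) = 8*(2*Z*(-4 + Z)) = 16*Z*(-4 + Z))
r = -96 (r = -24*4 = -96)
d(L) = -5 + L (d(L) = -3 + (L - 2) = -3 + (-2 + L) = -5 + L)
n(R) = -965 + R (n(R) = (-5 + R) - 16*10*(-4 + 10) = (-5 + R) - 16*10*6 = (-5 + R) - 1*960 = (-5 + R) - 960 = -965 + R)
n((-7 + r)*0)/(-84484) = (-965 + (-7 - 96)*0)/(-84484) = (-965 - 103*0)*(-1/84484) = (-965 + 0)*(-1/84484) = -965*(-1/84484) = 965/84484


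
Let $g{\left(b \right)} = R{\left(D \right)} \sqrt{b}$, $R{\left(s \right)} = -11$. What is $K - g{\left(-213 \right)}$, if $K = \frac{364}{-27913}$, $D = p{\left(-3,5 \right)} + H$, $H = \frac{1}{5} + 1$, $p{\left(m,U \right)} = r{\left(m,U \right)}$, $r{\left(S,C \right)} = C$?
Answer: $- \frac{364}{27913} + 11 i \sqrt{213} \approx -0.013041 + 160.54 i$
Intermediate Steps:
$p{\left(m,U \right)} = U$
$H = \frac{6}{5}$ ($H = \frac{1}{5} + 1 = \frac{6}{5} \approx 1.2$)
$D = \frac{31}{5}$ ($D = 5 + \frac{6}{5} = \frac{31}{5} \approx 6.2$)
$K = - \frac{364}{27913}$ ($K = 364 \left(- \frac{1}{27913}\right) = - \frac{364}{27913} \approx -0.013041$)
$g{\left(b \right)} = - 11 \sqrt{b}$
$K - g{\left(-213 \right)} = - \frac{364}{27913} - - 11 \sqrt{-213} = - \frac{364}{27913} - - 11 i \sqrt{213} = - \frac{364}{27913} + 11 i \sqrt{213}$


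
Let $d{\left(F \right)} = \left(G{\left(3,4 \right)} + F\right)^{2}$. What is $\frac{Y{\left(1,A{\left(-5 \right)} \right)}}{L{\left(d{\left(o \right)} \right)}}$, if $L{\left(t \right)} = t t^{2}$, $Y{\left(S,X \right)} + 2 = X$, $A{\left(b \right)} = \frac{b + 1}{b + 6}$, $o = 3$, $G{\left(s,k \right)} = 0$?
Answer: $- \frac{2}{243} \approx -0.0082304$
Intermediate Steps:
$A{\left(b \right)} = \frac{1 + b}{6 + b}$
$Y{\left(S,X \right)} = -2 + X$
$d{\left(F \right)} = F^{2}$ ($d{\left(F \right)} = \left(0 + F\right)^{2} = F^{2}$)
$L{\left(t \right)} = t^{3}$
$\frac{Y{\left(1,A{\left(-5 \right)} \right)}}{L{\left(d{\left(o \right)} \right)}} = \frac{-2 + \frac{1 - 5}{6 - 5}}{\left(3^{2}\right)^{3}} = \frac{-2 + 1^{-1} \left(-4\right)}{9^{3}} = \frac{-2 + 1 \left(-4\right)}{729} = \left(-2 - 4\right) \frac{1}{729} = \left(-6\right) \frac{1}{729} = - \frac{2}{243}$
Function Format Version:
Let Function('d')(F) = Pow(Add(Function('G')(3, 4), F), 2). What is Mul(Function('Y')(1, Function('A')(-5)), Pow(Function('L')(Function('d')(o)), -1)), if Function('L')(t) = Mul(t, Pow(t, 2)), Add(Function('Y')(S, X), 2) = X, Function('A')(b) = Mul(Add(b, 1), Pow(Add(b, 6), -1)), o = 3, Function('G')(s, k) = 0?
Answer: Rational(-2, 243) ≈ -0.0082304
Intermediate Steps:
Function('A')(b) = Mul(Pow(Add(6, b), -1), Add(1, b)) (Function('A')(b) = Mul(Add(1, b), Pow(Add(6, b), -1)) = Mul(Pow(Add(6, b), -1), Add(1, b)))
Function('Y')(S, X) = Add(-2, X)
Function('d')(F) = Pow(F, 2) (Function('d')(F) = Pow(Add(0, F), 2) = Pow(F, 2))
Function('L')(t) = Pow(t, 3)
Mul(Function('Y')(1, Function('A')(-5)), Pow(Function('L')(Function('d')(o)), -1)) = Mul(Add(-2, Mul(Pow(Add(6, -5), -1), Add(1, -5))), Pow(Pow(Pow(3, 2), 3), -1)) = Mul(Add(-2, Mul(Pow(1, -1), -4)), Pow(Pow(9, 3), -1)) = Mul(Add(-2, Mul(1, -4)), Pow(729, -1)) = Mul(Add(-2, -4), Rational(1, 729)) = Mul(-6, Rational(1, 729)) = Rational(-2, 243)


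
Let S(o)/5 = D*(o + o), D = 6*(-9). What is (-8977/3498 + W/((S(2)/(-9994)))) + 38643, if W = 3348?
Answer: 1217685871/17490 ≈ 69622.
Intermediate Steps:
D = -54
S(o) = -540*o (S(o) = 5*(-54*(o + o)) = 5*(-108*o) = -540*o)
(-8977/3498 + W/((S(2)/(-9994)))) + 38643 = (-8977/3498 + 3348/((-540*2/(-9994)))) + 38643 = (-8977*1/3498 + 3348/((-1080*(-1/9994)))) + 38643 = (-8977/3498 + 3348/(540/4997)) + 38643 = (-8977/3498 + 3348*(4997/540)) + 38643 = (-8977/3498 + 154907/5) + 38643 = 541819801/17490 + 38643 = 1217685871/17490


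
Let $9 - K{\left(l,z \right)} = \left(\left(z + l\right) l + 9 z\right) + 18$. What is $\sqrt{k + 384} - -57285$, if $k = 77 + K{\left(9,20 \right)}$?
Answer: $57285 + \sqrt{11} \approx 57288.0$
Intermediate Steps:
$K{\left(l,z \right)} = -9 - 9 z - l \left(l + z\right)$ ($K{\left(l,z \right)} = 9 - \left(\left(\left(z + l\right) l + 9 z\right) + 18\right) = 9 - \left(\left(\left(l + z\right) l + 9 z\right) + 18\right) = 9 - \left(\left(l \left(l + z\right) + 9 z\right) + 18\right) = 9 - \left(\left(9 z + l \left(l + z\right)\right) + 18\right) = 9 - \left(18 + 9 z + l \left(l + z\right)\right) = -9 - 9 z - l \left(l + z\right)$)
$k = -373$ ($k = 77 - \left(270 + 180\right) = 77 - 450 = -373$)
$\sqrt{k + 384} - -57285 = \sqrt{-373 + 384} - -57285 = \sqrt{11} + 57285 = 57285 + \sqrt{11}$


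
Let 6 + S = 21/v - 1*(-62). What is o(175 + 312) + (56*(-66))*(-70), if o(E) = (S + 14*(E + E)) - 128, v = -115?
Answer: 31312639/115 ≈ 2.7228e+5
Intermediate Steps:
S = 6419/115 (S = -6 + (21/(-115) - 1*(-62)) = -6 + (21*(-1/115) + 62) = -6 + (-21/115 + 62) = -6 + 7109/115 = 6419/115 ≈ 55.817)
o(E) = -8301/115 + 28*E (o(E) = (6419/115 + 14*(E + E)) - 128 = (6419/115 + 14*(2*E)) - 128 = (6419/115 + 28*E) - 128 = -8301/115 + 28*E)
o(175 + 312) + (56*(-66))*(-70) = (-8301/115 + 28*(175 + 312)) + (56*(-66))*(-70) = (-8301/115 + 28*487) - 3696*(-70) = (-8301/115 + 13636) + 258720 = 1559839/115 + 258720 = 31312639/115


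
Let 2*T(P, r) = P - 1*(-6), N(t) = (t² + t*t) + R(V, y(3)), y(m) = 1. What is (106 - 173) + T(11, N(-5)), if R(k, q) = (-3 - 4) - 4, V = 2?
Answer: -117/2 ≈ -58.500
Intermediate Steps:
R(k, q) = -11 (R(k, q) = -7 - 4 = -11)
N(t) = -11 + 2*t² (N(t) = (t² + t*t) - 11 = (t² + t²) - 11 = 2*t² - 11 = -11 + 2*t²)
T(P, r) = 3 + P/2 (T(P, r) = (P - 1*(-6))/2 = (P + 6)/2 = (6 + P)/2 = 3 + P/2)
(106 - 173) + T(11, N(-5)) = (106 - 173) + (3 + (½)*11) = -67 + (3 + 11/2) = -67 + 17/2 = -117/2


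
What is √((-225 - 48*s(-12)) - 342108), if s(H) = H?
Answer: 3*I*√37973 ≈ 584.6*I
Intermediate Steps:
√((-225 - 48*s(-12)) - 342108) = √((-225 - 48*(-12)) - 342108) = √((-225 + 576) - 342108) = √(351 - 342108) = √(-341757) = 3*I*√37973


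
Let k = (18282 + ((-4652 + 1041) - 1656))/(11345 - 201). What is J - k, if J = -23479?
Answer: -261662991/11144 ≈ -23480.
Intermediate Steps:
k = 13015/11144 (k = (18282 + (-3611 - 1656))/11144 = (18282 - 5267)*(1/11144) = 13015*(1/11144) = 13015/11144 ≈ 1.1679)
J - k = -23479 - 1*13015/11144 = -23479 - 13015/11144 = -261662991/11144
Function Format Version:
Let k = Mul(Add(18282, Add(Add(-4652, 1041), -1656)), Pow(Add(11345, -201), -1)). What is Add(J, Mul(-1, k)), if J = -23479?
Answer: Rational(-261662991, 11144) ≈ -23480.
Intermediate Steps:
k = Rational(13015, 11144) (k = Mul(Add(18282, Add(-3611, -1656)), Pow(11144, -1)) = Mul(Add(18282, -5267), Rational(1, 11144)) = Mul(13015, Rational(1, 11144)) = Rational(13015, 11144) ≈ 1.1679)
Add(J, Mul(-1, k)) = Add(-23479, Mul(-1, Rational(13015, 11144))) = Add(-23479, Rational(-13015, 11144)) = Rational(-261662991, 11144)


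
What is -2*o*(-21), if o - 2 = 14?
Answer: 672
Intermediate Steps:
o = 16 (o = 2 + 14 = 16)
-2*o*(-21) = -2*16*(-21) = -32*(-21) = 672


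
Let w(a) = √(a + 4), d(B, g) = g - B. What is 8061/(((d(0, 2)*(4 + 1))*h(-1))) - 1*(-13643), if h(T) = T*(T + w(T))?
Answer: 264799/20 - 8061*√3/20 ≈ 12542.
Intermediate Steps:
w(a) = √(4 + a)
h(T) = T*(T + √(4 + T))
8061/(((d(0, 2)*(4 + 1))*h(-1))) - 1*(-13643) = 8061/((((2 - 1*0)*(4 + 1))*(-(-1 + √(4 - 1))))) - 1*(-13643) = 8061/((((2 + 0)*5)*(-(-1 + √3)))) + 13643 = 8061/(((2*5)*(1 - √3))) + 13643 = 8061/((10*(1 - √3))) + 13643 = 8061/(10 - 10*√3) + 13643 = 13643 + 8061/(10 - 10*√3)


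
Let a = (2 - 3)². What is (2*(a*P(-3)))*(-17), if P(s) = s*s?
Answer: -306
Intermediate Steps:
P(s) = s²
a = 1 (a = (-1)² = 1)
(2*(a*P(-3)))*(-17) = (2*(1*(-3)²))*(-17) = (2*(1*9))*(-17) = (2*9)*(-17) = 18*(-17) = -306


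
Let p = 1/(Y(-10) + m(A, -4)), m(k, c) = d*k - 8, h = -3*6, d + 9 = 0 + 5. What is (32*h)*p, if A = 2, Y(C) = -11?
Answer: 64/3 ≈ 21.333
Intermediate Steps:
d = -4 (d = -9 + (0 + 5) = -9 + 5 = -4)
h = -18
m(k, c) = -8 - 4*k (m(k, c) = -4*k - 8 = -8 - 4*k)
p = -1/27 (p = 1/(-11 + (-8 - 4*2)) = 1/(-11 + (-8 - 8)) = 1/(-11 - 16) = 1/(-27) = -1/27 ≈ -0.037037)
(32*h)*p = (32*(-18))*(-1/27) = -576*(-1/27) = 64/3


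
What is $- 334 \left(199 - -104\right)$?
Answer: $-101202$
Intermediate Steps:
$- 334 \left(199 - -104\right) = - 334 \left(199 + \left(-105 + 209\right)\right) = - 334 \left(199 + 104\right) = \left(-334\right) 303 = -101202$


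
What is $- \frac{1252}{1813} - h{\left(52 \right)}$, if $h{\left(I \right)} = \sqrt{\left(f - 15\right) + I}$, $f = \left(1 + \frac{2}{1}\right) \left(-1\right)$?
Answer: $- \frac{1252}{1813} - \sqrt{34} \approx -6.5215$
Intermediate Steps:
$f = -3$ ($f = \left(1 + 2 \cdot 1\right) \left(-1\right) = \left(1 + 2\right) \left(-1\right) = 3 \left(-1\right) = -3$)
$h{\left(I \right)} = \sqrt{-18 + I}$ ($h{\left(I \right)} = \sqrt{\left(-3 - 15\right) + I} = \sqrt{-18 + I}$)
$- \frac{1252}{1813} - h{\left(52 \right)} = - \frac{1252}{1813} - \sqrt{-18 + 52} = \left(-1252\right) \frac{1}{1813} - \sqrt{34} = - \frac{1252}{1813} - \sqrt{34}$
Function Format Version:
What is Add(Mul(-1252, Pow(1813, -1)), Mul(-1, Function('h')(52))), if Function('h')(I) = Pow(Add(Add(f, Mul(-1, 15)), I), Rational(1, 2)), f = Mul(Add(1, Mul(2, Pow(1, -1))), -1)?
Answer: Add(Rational(-1252, 1813), Mul(-1, Pow(34, Rational(1, 2)))) ≈ -6.5215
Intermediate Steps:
f = -3 (f = Mul(Add(1, Mul(2, 1)), -1) = Mul(Add(1, 2), -1) = Mul(3, -1) = -3)
Function('h')(I) = Pow(Add(-18, I), Rational(1, 2)) (Function('h')(I) = Pow(Add(Add(-3, Mul(-1, 15)), I), Rational(1, 2)) = Pow(Add(Add(-3, -15), I), Rational(1, 2)) = Pow(Add(-18, I), Rational(1, 2)))
Add(Mul(-1252, Pow(1813, -1)), Mul(-1, Function('h')(52))) = Add(Mul(-1252, Pow(1813, -1)), Mul(-1, Pow(Add(-18, 52), Rational(1, 2)))) = Add(Mul(-1252, Rational(1, 1813)), Mul(-1, Pow(34, Rational(1, 2)))) = Add(Rational(-1252, 1813), Mul(-1, Pow(34, Rational(1, 2))))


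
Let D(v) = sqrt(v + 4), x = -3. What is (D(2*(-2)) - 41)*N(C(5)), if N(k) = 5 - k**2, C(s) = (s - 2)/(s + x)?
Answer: -451/4 ≈ -112.75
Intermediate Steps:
C(s) = (-2 + s)/(-3 + s) (C(s) = (s - 2)/(s - 3) = (-2 + s)/(-3 + s))
D(v) = sqrt(4 + v)
(D(2*(-2)) - 41)*N(C(5)) = (sqrt(4 + 2*(-2)) - 41)*(5 - ((-2 + 5)/(-3 + 5))**2) = (sqrt(4 - 4) - 41)*(5 - (3/2)**2) = (sqrt(0) - 41)*(5 - ((1/2)*3)**2) = (0 - 41)*(5 - (3/2)**2) = -41*(5 - 1*9/4) = -41*(5 - 9/4) = -41*11/4 = -451/4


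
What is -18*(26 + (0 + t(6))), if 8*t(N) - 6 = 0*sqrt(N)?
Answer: -963/2 ≈ -481.50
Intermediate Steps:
t(N) = 3/4 (t(N) = 3/4 + (0*sqrt(N))/8 = 3/4 + (1/8)*0 = 3/4 + 0 = 3/4)
-18*(26 + (0 + t(6))) = -18*(26 + (0 + 3/4)) = -18*(26 + 3/4) = -18*107/4 = -963/2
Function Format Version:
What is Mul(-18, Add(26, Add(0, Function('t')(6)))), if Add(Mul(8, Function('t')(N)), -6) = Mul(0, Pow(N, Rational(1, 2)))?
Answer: Rational(-963, 2) ≈ -481.50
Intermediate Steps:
Function('t')(N) = Rational(3, 4) (Function('t')(N) = Add(Rational(3, 4), Mul(Rational(1, 8), Mul(0, Pow(N, Rational(1, 2))))) = Add(Rational(3, 4), Mul(Rational(1, 8), 0)) = Add(Rational(3, 4), 0) = Rational(3, 4))
Mul(-18, Add(26, Add(0, Function('t')(6)))) = Mul(-18, Add(26, Add(0, Rational(3, 4)))) = Mul(-18, Add(26, Rational(3, 4))) = Mul(-18, Rational(107, 4)) = Rational(-963, 2)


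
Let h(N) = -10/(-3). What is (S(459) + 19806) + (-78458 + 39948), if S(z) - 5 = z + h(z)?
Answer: -54710/3 ≈ -18237.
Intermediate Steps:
h(N) = 10/3 (h(N) = -10*(-⅓) = 10/3)
S(z) = 25/3 + z (S(z) = 5 + (z + 10/3) = 5 + (10/3 + z) = 25/3 + z)
(S(459) + 19806) + (-78458 + 39948) = ((25/3 + 459) + 19806) + (-78458 + 39948) = (1402/3 + 19806) - 38510 = 60820/3 - 38510 = -54710/3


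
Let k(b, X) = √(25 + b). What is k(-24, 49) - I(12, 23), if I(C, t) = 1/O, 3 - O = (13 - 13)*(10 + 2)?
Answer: ⅔ ≈ 0.66667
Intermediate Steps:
O = 3 (O = 3 - (13 - 13)*(10 + 2) = 3 - 0*12 = 3 - 1*0 = 3 + 0 = 3)
I(C, t) = ⅓ (I(C, t) = 1/3 = ⅓)
k(-24, 49) - I(12, 23) = √(25 - 24) - 1*⅓ = √1 - ⅓ = 1 - ⅓ = ⅔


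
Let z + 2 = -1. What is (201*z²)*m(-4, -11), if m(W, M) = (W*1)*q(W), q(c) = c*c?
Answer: -115776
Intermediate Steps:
z = -3 (z = -2 - 1 = -3)
q(c) = c²
m(W, M) = W³ (m(W, M) = (W*1)*W² = W*W² = W³)
(201*z²)*m(-4, -11) = (201*(-3)²)*(-4)³ = (201*9)*(-64) = 1809*(-64) = -115776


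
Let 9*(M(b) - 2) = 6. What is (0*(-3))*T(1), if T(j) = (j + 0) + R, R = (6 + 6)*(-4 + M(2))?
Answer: 0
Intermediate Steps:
M(b) = 8/3 (M(b) = 2 + (1/9)*6 = 2 + 2/3 = 8/3)
R = -16 (R = (6 + 6)*(-4 + 8/3) = 12*(-4/3) = -16)
T(j) = -16 + j (T(j) = (j + 0) - 16 = j - 16 = -16 + j)
(0*(-3))*T(1) = (0*(-3))*(-16 + 1) = 0*(-15) = 0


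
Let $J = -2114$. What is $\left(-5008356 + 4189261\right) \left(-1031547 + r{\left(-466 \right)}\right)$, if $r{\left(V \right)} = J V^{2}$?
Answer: $376865061525445$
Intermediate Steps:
$r{\left(V \right)} = - 2114 V^{2}$
$\left(-5008356 + 4189261\right) \left(-1031547 + r{\left(-466 \right)}\right) = \left(-5008356 + 4189261\right) \left(-1031547 - 2114 \left(-466\right)^{2}\right) = - 819095 \left(-1031547 - 459067784\right) = \left(-819095\right) \left(-460099331\right) = 376865061525445$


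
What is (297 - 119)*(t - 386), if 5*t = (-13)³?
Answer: -734606/5 ≈ -1.4692e+5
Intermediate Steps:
t = -2197/5 (t = (⅕)*(-13)³ = (⅕)*(-2197) = -2197/5 ≈ -439.40)
(297 - 119)*(t - 386) = (297 - 119)*(-2197/5 - 386) = 178*(-4127/5) = -734606/5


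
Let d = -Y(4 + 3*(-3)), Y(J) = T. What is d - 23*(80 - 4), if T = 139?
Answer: -1887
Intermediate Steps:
Y(J) = 139
d = -139 (d = -1*139 = -139)
d - 23*(80 - 4) = -139 - 23*(80 - 4) = -139 - 23*76 = -139 - 1*1748 = -139 - 1748 = -1887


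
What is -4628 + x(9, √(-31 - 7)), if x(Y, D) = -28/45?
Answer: -208288/45 ≈ -4628.6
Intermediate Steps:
x(Y, D) = -28/45 (x(Y, D) = -28*1/45 = -28/45)
-4628 + x(9, √(-31 - 7)) = -4628 - 28/45 = -208288/45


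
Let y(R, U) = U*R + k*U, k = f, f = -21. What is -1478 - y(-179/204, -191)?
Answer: -1153945/204 ≈ -5656.6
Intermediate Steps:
k = -21
y(R, U) = -21*U + R*U (y(R, U) = U*R - 21*U = R*U - 21*U = -21*U + R*U)
-1478 - y(-179/204, -191) = -1478 - (-191)*(-21 - 179/204) = -1478 - (-191)*(-4463)/204 = -1478 - 1*852433/204 = -1478 - 852433/204 = -1153945/204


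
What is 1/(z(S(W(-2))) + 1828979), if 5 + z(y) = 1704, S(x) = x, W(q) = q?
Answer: 1/1830678 ≈ 5.4625e-7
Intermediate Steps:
z(y) = 1699 (z(y) = -5 + 1704 = 1699)
1/(z(S(W(-2))) + 1828979) = 1/(1699 + 1828979) = 1/1830678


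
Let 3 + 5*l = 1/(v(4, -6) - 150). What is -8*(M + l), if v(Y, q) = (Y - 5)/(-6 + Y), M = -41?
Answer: 497552/1495 ≈ 332.81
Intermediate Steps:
v(Y, q) = (-5 + Y)/(-6 + Y)
l = -899/1495 (l = -3/5 + 1/(5*((-5 + 4)/(-6 + 4) - 150)) = -3/5 + 1/(5*(-1/(-2) - 150)) = -3/5 + 1/(5*(-1/2*(-1) - 150)) = -3/5 + 1/(5*(1/2 - 150)) = -3/5 + 1/(5*(-299/2)) = -3/5 + (1/5)*(-2/299) = -3/5 - 2/1495 = -899/1495 ≈ -0.60134)
-8*(M + l) = -8*(-41 - 899/1495) = -8*(-62194/1495) = 497552/1495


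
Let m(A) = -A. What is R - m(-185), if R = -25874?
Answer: -26059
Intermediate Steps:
R - m(-185) = -25874 - (-1)*(-185) = -25874 - 1*185 = -25874 - 185 = -26059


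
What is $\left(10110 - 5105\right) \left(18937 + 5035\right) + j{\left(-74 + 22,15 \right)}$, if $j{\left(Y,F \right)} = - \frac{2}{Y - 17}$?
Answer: $\frac{8278610342}{69} \approx 1.1998 \cdot 10^{8}$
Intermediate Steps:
$j{\left(Y,F \right)} = - \frac{2}{-17 + Y}$
$\left(10110 - 5105\right) \left(18937 + 5035\right) + j{\left(-74 + 22,15 \right)} = \left(10110 - 5105\right) \left(18937 + 5035\right) - \frac{2}{-17 + \left(-74 + 22\right)} = 5005 \cdot 23972 - \frac{2}{-17 - 52} = 119979860 - \frac{2}{-69} = 119979860 - - \frac{2}{69} = 119979860 + \frac{2}{69} = \frac{8278610342}{69}$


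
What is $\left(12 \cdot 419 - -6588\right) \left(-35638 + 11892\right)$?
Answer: $-275833536$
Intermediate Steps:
$\left(12 \cdot 419 - -6588\right) \left(-35638 + 11892\right) = \left(5028 + 6588\right) \left(-23746\right) = 11616 \left(-23746\right) = -275833536$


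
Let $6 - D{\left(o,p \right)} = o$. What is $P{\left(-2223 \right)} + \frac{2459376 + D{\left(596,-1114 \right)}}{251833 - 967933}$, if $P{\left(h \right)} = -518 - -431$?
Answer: $- \frac{2943613}{32550} \approx -90.434$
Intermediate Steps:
$D{\left(o,p \right)} = 6 - o$
$P{\left(h \right)} = -87$ ($P{\left(h \right)} = -518 + 431 = -87$)
$P{\left(-2223 \right)} + \frac{2459376 + D{\left(596,-1114 \right)}}{251833 - 967933} = -87 + \frac{2459376 + \left(6 - 596\right)}{251833 - 967933} = -87 + \frac{2459376 + \left(6 - 596\right)}{-716100} = -87 + \left(2459376 - 590\right) \left(- \frac{1}{716100}\right) = -87 + 2458786 \left(- \frac{1}{716100}\right) = -87 - \frac{111763}{32550} = - \frac{2943613}{32550}$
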